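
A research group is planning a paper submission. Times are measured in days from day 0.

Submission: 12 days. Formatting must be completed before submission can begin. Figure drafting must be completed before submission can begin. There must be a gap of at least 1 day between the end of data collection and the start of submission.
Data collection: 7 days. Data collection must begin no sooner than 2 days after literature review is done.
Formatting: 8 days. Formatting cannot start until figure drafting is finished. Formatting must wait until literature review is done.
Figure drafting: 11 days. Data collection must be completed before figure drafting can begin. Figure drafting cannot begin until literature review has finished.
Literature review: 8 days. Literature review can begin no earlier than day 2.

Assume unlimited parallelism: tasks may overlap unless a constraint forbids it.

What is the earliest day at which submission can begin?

Literature review waits on its own release at day 2, so it starts at day 2 and finishes at 2 + 8 = day 10.
Data collection cannot begin until literature review (finishes day 10, plus 2-day gap → day 12). It runs from day 12 to 12 + 7 = day 19.
Figure drafting cannot start until data collection (finishes day 19); literature review (finishes day 10). The controlling bound is day 19, so figure drafting finishes at 19 + 11 = day 30.
Formatting has to wait for figure drafting (finishes day 30); literature review (finishes day 10). The latest of these is day 30, so formatting runs day 30 to 30 + 8 = day 38.
Submission waits on formatting (finishes day 38); figure drafting (finishes day 30); data collection (finishes day 19, plus 1-day gap → day 20). The latest of these is day 38, which is the earliest submission can start.

38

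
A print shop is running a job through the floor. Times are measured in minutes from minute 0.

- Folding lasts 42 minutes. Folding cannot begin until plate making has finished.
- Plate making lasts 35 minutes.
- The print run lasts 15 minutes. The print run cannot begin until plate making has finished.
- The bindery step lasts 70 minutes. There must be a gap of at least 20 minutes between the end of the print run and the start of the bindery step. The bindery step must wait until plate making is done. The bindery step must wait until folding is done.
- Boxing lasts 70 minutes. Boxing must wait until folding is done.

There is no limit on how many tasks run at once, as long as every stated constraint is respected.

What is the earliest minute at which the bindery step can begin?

77

Nothing blocks plate making, so it runs from minute 0 to minute 35.
Folding cannot begin until plate making (finishes minute 35). It runs from minute 35 to 35 + 42 = minute 77.
The print run waits on plate making (finishes minute 35), so it starts at minute 35 and finishes at 35 + 15 = minute 50.
The bindery step waits on the print run (finishes minute 50, plus 20-minute gap → minute 70); plate making (finishes minute 35); folding (finishes minute 77). The latest of these is minute 77, which is the earliest the bindery step can start.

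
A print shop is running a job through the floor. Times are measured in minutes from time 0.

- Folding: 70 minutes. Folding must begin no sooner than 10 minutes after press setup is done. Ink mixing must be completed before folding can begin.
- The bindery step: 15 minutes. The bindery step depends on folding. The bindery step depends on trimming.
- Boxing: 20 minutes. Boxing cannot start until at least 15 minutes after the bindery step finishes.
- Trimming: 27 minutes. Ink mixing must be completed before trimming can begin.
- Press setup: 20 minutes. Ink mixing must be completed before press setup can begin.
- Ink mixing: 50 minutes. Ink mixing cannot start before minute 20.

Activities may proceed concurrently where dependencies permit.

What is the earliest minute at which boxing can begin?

200

Ink mixing cannot begin until its own release at minute 20. It runs from minute 20 to 20 + 50 = minute 70.
Trimming waits on ink mixing (finishes minute 70), so it starts at minute 70 and finishes at 70 + 27 = minute 97.
Press setup cannot begin until ink mixing (finishes minute 70). It runs from minute 70 to 70 + 20 = minute 90.
Folding has to wait for press setup (finishes minute 90, plus 10-minute gap → minute 100); ink mixing (finishes minute 70). The latest of these is minute 100, so folding runs minute 100 to 100 + 70 = minute 170.
The bindery step needs all of folding (finishes minute 170); trimming (finishes minute 97). That puts its earliest start at minute 170; it finishes at 170 + 15 = minute 185.
Boxing waits on the bindery step (finishes minute 185, plus 15-minute gap → minute 200), so the earliest it can start is minute 200.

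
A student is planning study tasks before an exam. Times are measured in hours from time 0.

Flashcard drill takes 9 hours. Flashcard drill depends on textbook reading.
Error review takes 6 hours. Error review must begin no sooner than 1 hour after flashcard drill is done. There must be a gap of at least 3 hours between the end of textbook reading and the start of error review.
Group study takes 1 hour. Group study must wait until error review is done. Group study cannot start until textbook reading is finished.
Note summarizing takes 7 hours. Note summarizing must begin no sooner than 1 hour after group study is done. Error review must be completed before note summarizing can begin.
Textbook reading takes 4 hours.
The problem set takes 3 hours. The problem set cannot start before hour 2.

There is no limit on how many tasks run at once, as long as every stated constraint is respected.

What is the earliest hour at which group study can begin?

Textbook reading can start immediately at hour 0; it finishes at hour 4.
Flashcard drill cannot begin until textbook reading (finishes hour 4). It runs from hour 4 to 4 + 9 = hour 13.
Error review cannot start until flashcard drill (finishes hour 13, plus 1-hour gap → hour 14); textbook reading (finishes hour 4, plus 3-hour gap → hour 7). The controlling bound is hour 14, so error review finishes at 14 + 6 = hour 20.
Group study waits on error review (finishes hour 20); textbook reading (finishes hour 4). The latest of these is hour 20, which is the earliest group study can start.

20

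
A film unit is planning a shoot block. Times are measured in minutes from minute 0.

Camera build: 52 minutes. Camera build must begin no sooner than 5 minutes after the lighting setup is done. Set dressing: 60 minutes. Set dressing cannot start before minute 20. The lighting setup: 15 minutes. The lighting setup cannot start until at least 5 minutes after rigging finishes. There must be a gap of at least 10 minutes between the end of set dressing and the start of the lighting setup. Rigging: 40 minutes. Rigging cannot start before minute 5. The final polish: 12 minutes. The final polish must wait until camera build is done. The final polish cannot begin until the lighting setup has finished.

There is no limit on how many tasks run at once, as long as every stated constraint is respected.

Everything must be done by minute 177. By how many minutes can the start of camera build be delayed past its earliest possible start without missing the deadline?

After its own release at minute 20, set dressing can start at minute 20 and finishes at minute 80.
Rigging cannot begin until its own release at minute 5. It runs from minute 5 to 5 + 40 = minute 45.
The lighting setup cannot start until rigging (finishes minute 45, plus 5-minute gap → minute 50); set dressing (finishes minute 80, plus 10-minute gap → minute 90). The controlling bound is minute 90, so the lighting setup finishes at 90 + 15 = minute 105.
Camera build waits on the lighting setup (finishes minute 105, plus 5-minute gap → minute 110), so it starts at minute 110 and finishes at 110 + 52 = minute 162.

Working backward from the deadline:
The final polish must finish by minute 177; it takes 12 minutes, so it must start by 177 − 12 = minute 165.
Camera build has to be done before the final polish (must start by minute 165). That means finishing by minute 165, i.e. starting by 165 − 52 = minute 113.
So camera build can start as early as minute 110 and as late as minute 113, giving 113 − 110 = 3 minutes of slack.

3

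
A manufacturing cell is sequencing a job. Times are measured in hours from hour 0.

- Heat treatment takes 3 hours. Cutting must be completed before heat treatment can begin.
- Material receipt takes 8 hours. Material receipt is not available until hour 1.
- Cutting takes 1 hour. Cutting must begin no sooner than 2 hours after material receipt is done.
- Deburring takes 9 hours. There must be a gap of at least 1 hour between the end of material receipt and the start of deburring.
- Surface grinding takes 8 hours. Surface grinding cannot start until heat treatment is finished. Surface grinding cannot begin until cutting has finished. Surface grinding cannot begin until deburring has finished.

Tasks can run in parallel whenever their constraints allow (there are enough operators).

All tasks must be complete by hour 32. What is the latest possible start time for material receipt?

Surface grinding has no dependents, so it just needs to finish by hour 32. Starting by 32 − 8 = hour 24 achieves that.
Heat treatment has to be done before surface grinding (must start by hour 24). That means finishing by hour 24, i.e. starting by 24 − 3 = hour 21.
Cutting feeds heat treatment (must start by hour 21); surface grinding (must start by hour 24). Taking the minimum, cutting must finish by hour 21 and start by 21 − 1 = hour 20.
Since surface grinding (must start by hour 24) depends on it, deburring must finish by hour 24. Backing off its 9-hour duration gives a latest start of hour 15.
For material receipt: cutting (must start by hour 20, minus 2-hour gap → hour 18); deburring (must start by hour 15, minus 1-hour gap → hour 14). The most restrictive is hour 14; with an 8-hour duration, material receipt must start by hour 6.

6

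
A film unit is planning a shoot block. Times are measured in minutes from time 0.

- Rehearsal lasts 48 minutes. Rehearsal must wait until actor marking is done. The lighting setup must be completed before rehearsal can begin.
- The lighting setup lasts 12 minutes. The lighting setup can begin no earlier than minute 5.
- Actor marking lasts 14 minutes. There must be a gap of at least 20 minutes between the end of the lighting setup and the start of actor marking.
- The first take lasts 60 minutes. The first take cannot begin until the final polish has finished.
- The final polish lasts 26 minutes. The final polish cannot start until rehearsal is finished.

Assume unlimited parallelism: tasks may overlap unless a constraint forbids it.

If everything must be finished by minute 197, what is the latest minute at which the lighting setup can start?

17

Nothing follows the first take; the deadline of minute 197 is its only limit. It must start by 197 − 60 = minute 137.
The final polish must finish before the first take (must start by minute 137). With a 26-minute duration, the final polish must start by 137 − 26 = minute 111.
Rehearsal has to be done before the final polish (must start by minute 111). That means finishing by minute 111, i.e. starting by 111 − 48 = minute 63.
Since rehearsal (must start by minute 63) depends on it, actor marking must finish by minute 63. Backing off its 14-minute duration gives a latest start of minute 49.
For the lighting setup: actor marking (must start by minute 49, minus 20-minute gap → minute 29); rehearsal (must start by minute 63). The most restrictive is minute 29; with a 12-minute duration, the lighting setup must start by minute 17.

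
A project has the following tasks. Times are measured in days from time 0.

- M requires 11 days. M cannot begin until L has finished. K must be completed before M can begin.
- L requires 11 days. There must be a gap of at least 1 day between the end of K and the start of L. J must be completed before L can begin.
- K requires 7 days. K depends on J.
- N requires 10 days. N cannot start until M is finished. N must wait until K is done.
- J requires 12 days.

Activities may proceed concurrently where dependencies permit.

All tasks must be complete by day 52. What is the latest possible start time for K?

12

N must finish by day 52; it takes 10 days, so it must start by 52 − 10 = day 42.
M must finish before N (must start by day 42). With an 11-day duration, M must start by 42 − 11 = day 31.
L must finish before M (must start by day 31). With an 11-day duration, L must start by 31 − 11 = day 20.
K has several dependents: L (must start by day 20, minus 1-day gap → day 19); M (must start by day 31); N (must start by day 42). The earliest of those limits is day 19, so K must start by 19 − 7 = day 12.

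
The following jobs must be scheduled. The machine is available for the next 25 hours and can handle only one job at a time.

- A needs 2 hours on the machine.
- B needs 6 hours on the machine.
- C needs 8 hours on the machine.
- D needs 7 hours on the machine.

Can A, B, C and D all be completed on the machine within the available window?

Yes

Running back to back, the jobs need 2 + 6 + 8 + 7 = 23 hours on the machine.
Since 23 ≤ 25, they fit within the window.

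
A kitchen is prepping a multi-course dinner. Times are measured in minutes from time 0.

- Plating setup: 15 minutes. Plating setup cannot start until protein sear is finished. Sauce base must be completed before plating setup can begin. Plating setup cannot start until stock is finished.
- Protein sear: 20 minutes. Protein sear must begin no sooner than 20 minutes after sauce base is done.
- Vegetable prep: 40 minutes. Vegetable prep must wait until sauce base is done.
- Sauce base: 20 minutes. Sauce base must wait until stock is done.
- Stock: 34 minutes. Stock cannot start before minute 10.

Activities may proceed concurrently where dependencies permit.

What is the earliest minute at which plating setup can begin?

Stock waits on its own release at minute 10, so it starts at minute 10 and finishes at 10 + 34 = minute 44.
Sauce base cannot begin until stock (finishes minute 44). It runs from minute 44 to 44 + 20 = minute 64.
After sauce base (finishes minute 64, plus 20-minute gap → minute 84), protein sear can start at minute 84 and finishes at minute 104.
Plating setup waits on protein sear (finishes minute 104); sauce base (finishes minute 64); stock (finishes minute 44). The latest of these is minute 104, which is the earliest plating setup can start.

104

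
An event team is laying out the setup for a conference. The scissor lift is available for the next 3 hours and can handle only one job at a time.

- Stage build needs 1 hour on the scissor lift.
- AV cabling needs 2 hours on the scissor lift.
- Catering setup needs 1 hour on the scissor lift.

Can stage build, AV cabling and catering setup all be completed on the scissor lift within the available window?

Running back to back, the jobs need 1 + 2 + 1 = 4 hours on the scissor lift.
Since 4 > 3, they cannot all fit.

No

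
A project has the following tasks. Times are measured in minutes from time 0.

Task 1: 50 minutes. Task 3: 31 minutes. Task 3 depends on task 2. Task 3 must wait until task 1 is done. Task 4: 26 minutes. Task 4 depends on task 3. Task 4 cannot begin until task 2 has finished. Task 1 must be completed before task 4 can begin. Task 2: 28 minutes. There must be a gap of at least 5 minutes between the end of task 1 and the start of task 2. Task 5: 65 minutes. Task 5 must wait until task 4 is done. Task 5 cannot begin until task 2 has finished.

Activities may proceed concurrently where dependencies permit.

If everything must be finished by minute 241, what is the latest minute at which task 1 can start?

36

Task 5 must finish by minute 241; it takes 65 minutes, so it must start by 241 − 65 = minute 176.
Since task 5 (must start by minute 176) depends on it, task 4 must finish by minute 176. Backing off its 26-minute duration gives a latest start of minute 150.
Task 3 must finish before task 4 (must start by minute 150). With a 31-minute duration, task 3 must start by 150 − 31 = minute 119.
Task 2 feeds task 3 (must start by minute 119); task 4 (must start by minute 150); task 5 (must start by minute 176). Taking the minimum, task 2 must finish by minute 119 and start by 119 − 28 = minute 91.
For task 1: task 2 (must start by minute 91, minus 5-minute gap → minute 86); task 3 (must start by minute 119); task 4 (must start by minute 150). The most restrictive is minute 86; with a 50-minute duration, task 1 must start by minute 36.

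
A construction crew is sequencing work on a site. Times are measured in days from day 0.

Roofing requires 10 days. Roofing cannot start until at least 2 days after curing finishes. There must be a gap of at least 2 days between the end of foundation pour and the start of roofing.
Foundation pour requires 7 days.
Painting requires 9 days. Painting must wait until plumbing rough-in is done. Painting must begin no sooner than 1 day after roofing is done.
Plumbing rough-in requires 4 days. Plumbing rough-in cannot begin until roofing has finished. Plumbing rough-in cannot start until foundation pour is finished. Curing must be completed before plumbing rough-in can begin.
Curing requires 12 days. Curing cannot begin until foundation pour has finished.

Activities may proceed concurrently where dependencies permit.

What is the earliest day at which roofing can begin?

21

Foundation pour can start immediately at day 0; it finishes at day 7.
Curing waits on foundation pour (finishes day 7), so it starts at day 7 and finishes at 7 + 12 = day 19.
Roofing waits on curing (finishes day 19, plus 2-day gap → day 21); foundation pour (finishes day 7, plus 2-day gap → day 9). The latest of these is day 21, which is the earliest roofing can start.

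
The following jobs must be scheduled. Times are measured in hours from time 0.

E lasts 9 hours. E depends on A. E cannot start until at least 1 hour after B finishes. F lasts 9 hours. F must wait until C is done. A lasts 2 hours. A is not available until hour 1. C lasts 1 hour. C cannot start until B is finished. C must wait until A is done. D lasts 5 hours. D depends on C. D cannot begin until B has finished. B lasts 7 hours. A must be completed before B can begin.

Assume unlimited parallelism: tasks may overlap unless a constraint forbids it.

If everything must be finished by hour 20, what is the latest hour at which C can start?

10

To finish by hour 20, D (duration 5) must start no later than hour 15.
F has no dependents, so it just needs to finish by hour 20. Starting by 20 − 9 = hour 11 achieves that.
C has several dependents: D (must start by hour 15); F (must start by hour 11). The earliest of those limits is hour 11, so C must start by 11 − 1 = hour 10.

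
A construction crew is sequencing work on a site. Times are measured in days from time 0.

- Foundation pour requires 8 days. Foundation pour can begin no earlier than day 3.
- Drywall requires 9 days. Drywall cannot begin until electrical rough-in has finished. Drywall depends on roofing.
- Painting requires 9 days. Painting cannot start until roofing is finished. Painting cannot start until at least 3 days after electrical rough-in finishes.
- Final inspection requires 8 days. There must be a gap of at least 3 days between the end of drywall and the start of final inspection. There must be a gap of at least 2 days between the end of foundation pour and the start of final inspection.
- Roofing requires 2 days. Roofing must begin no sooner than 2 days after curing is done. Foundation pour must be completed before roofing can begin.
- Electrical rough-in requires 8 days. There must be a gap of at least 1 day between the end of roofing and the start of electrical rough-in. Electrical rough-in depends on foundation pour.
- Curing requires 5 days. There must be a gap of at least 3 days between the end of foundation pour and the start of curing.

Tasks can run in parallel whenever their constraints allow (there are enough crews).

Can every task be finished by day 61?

Yes

After its own release at day 3, foundation pour can start at day 3 and finishes at day 11.
Curing waits on foundation pour (finishes day 11, plus 3-day gap → day 14), so it starts at day 14 and finishes at 14 + 5 = day 19.
Roofing cannot start until curing (finishes day 19, plus 2-day gap → day 21); foundation pour (finishes day 11). The controlling bound is day 21, so roofing finishes at 21 + 2 = day 23.
Electrical rough-in cannot start until roofing (finishes day 23, plus 1-day gap → day 24); foundation pour (finishes day 11). The controlling bound is day 24, so electrical rough-in finishes at 24 + 8 = day 32.
Painting needs all of roofing (finishes day 23); electrical rough-in (finishes day 32, plus 3-day gap → day 35). That puts its earliest start at day 35; it finishes at 35 + 9 = day 44.
For drywall: electrical rough-in (finishes day 32); roofing (finishes day 23). Taking the maximum gives a start of day 32, and it finishes at 32 + 9 = day 41.
Final inspection cannot start until drywall (finishes day 41, plus 3-day gap → day 44); foundation pour (finishes day 11, plus 2-day gap → day 13). The controlling bound is day 44, so final inspection finishes at 44 + 8 = day 52.
Every task is finished by day 52, which is no later than the deadline of 61, so the schedule is feasible.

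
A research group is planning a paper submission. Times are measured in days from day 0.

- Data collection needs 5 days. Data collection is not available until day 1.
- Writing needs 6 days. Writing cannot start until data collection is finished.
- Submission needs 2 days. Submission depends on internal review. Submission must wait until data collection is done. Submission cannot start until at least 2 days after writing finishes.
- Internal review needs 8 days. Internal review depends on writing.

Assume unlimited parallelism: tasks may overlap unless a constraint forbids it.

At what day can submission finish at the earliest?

After its own release at day 1, data collection can start at day 1 and finishes at day 6.
Writing waits on data collection (finishes day 6), so it starts at day 6 and finishes at 6 + 6 = day 12.
After writing (finishes day 12), internal review can start at day 12 and finishes at day 20.
Submission has to wait for internal review (finishes day 20); data collection (finishes day 6); writing (finishes day 12, plus 2-day gap → day 14). The latest of these is day 20, so submission runs day 20 to 20 + 2 = day 22.

22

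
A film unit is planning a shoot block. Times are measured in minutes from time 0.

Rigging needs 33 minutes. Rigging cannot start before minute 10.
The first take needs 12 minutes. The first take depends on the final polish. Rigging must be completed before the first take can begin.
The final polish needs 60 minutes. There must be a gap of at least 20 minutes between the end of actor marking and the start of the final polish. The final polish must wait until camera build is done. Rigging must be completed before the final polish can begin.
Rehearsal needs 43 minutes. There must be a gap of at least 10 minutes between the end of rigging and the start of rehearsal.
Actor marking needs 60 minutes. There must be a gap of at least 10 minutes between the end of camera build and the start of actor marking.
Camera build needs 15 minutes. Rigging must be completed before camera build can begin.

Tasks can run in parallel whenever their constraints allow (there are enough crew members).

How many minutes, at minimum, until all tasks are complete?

Rigging waits on its own release at minute 10, so it starts at minute 10 and finishes at 10 + 33 = minute 43.
After rigging (finishes minute 43, plus 10-minute gap → minute 53), rehearsal can start at minute 53 and finishes at minute 96.
Camera build waits on rigging (finishes minute 43), so it starts at minute 43 and finishes at 43 + 15 = minute 58.
After camera build (finishes minute 58, plus 10-minute gap → minute 68), actor marking can start at minute 68 and finishes at minute 128.
For the final polish: actor marking (finishes minute 128, plus 20-minute gap → minute 148); camera build (finishes minute 58); rigging (finishes minute 43). Taking the maximum gives a start of minute 148, and it finishes at 148 + 60 = minute 208.
The first take cannot start until the final polish (finishes minute 208); rigging (finishes minute 43). The controlling bound is minute 208, so the first take finishes at 208 + 12 = minute 220.
All tasks are finished once the last one completes. Finish times: Rigging at 43, Camera build at 58, Actor marking at 128, Rehearsal at 96, The final polish at 208, The first take at 220. The latest is minute 220.

220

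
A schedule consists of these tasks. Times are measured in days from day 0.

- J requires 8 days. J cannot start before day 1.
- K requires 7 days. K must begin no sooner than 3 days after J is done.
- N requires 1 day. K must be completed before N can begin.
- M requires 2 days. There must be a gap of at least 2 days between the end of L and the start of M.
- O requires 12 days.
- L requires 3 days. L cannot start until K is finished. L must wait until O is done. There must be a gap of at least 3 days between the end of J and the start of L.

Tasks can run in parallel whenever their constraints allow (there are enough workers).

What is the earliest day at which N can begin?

19

J cannot begin until its own release at day 1. It runs from day 1 to 1 + 8 = day 9.
After J (finishes day 9, plus 3-day gap → day 12), K can start at day 12 and finishes at day 19.
N waits on K (finishes day 19), so the earliest it can start is day 19.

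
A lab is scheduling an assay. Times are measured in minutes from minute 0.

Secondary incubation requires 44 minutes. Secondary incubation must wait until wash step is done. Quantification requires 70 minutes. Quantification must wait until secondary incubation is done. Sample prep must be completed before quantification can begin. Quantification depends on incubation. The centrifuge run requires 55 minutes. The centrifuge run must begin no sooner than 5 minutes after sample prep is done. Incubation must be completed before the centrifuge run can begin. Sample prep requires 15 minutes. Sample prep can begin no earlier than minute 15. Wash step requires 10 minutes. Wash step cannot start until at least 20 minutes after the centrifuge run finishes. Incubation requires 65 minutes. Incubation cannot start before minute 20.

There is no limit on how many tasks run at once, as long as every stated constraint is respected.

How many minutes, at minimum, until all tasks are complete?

284

Incubation waits on its own release at minute 20, so it starts at minute 20 and finishes at 20 + 65 = minute 85.
Sample prep cannot begin until its own release at minute 15. It runs from minute 15 to 15 + 15 = minute 30.
The centrifuge run has to wait for sample prep (finishes minute 30, plus 5-minute gap → minute 35); incubation (finishes minute 85). The latest of these is minute 85, so the centrifuge run runs minute 85 to 85 + 55 = minute 140.
Wash step waits on the centrifuge run (finishes minute 140, plus 20-minute gap → minute 160), so it starts at minute 160 and finishes at 160 + 10 = minute 170.
Secondary incubation waits on wash step (finishes minute 170), so it starts at minute 170 and finishes at 170 + 44 = minute 214.
Quantification cannot start until secondary incubation (finishes minute 214); sample prep (finishes minute 30); incubation (finishes minute 85). The controlling bound is minute 214, so quantification finishes at 214 + 70 = minute 284.
All tasks are finished once the last one completes. Finish times: Sample prep at 30, Incubation at 85, The centrifuge run at 140, Wash step at 170, Secondary incubation at 214, Quantification at 284. The latest is minute 284.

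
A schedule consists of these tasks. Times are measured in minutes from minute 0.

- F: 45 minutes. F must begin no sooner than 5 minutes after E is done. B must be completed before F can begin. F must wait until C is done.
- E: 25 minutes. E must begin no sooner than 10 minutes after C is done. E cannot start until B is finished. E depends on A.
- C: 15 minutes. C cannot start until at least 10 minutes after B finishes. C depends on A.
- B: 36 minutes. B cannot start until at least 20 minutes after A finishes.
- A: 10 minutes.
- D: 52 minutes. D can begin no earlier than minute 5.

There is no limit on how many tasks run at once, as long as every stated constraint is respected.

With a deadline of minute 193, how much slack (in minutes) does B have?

Nothing blocks A, so it runs from minute 0 to minute 10.
B cannot begin until A (finishes minute 10, plus 20-minute gap → minute 30). It runs from minute 30 to 30 + 36 = minute 66.

Working backward from the deadline:
F has no dependents, so it just needs to finish by minute 193. Starting by 193 − 45 = minute 148 achieves that.
E has to be done before F (must start by minute 148, minus 5-minute gap → minute 143). That means finishing by minute 143, i.e. starting by 143 − 25 = minute 118.
C has several dependents: E (must start by minute 118, minus 10-minute gap → minute 108); F (must start by minute 148). The earliest of those limits is minute 108, so C must start by 108 − 15 = minute 93.
B has several dependents: C (must start by minute 93, minus 10-minute gap → minute 83); E (must start by minute 118); F (must start by minute 148). The earliest of those limits is minute 83, so B must start by 83 − 36 = minute 47.
So B can start as early as minute 30 and as late as minute 47, giving 47 − 30 = 17 minutes of slack.

17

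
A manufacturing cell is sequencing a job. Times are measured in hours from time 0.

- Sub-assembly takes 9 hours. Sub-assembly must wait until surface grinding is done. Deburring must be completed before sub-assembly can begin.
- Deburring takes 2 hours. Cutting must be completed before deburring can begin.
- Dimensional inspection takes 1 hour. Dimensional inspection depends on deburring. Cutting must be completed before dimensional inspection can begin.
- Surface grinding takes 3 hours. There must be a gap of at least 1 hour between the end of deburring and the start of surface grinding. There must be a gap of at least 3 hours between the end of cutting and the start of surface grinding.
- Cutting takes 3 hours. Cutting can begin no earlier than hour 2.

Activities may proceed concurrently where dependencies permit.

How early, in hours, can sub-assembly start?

Cutting waits on its own release at hour 2, so it starts at hour 2 and finishes at 2 + 3 = hour 5.
After cutting (finishes hour 5), deburring can start at hour 5 and finishes at hour 7.
Surface grinding cannot start until deburring (finishes hour 7, plus 1-hour gap → hour 8); cutting (finishes hour 5, plus 3-hour gap → hour 8). The controlling bound is hour 8, so surface grinding finishes at 8 + 3 = hour 11.
Sub-assembly waits on surface grinding (finishes hour 11); deburring (finishes hour 7). The latest of these is hour 11, which is the earliest sub-assembly can start.

11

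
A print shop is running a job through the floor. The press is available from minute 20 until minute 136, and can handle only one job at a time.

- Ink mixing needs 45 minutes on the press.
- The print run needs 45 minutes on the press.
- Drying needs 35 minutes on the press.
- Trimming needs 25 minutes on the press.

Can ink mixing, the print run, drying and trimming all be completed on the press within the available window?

No

The press window is 136 − 20 = 116 minutes.
Running back to back, the jobs need 45 + 45 + 35 + 25 = 150 minutes on the press.
Since 150 > 116, they cannot all fit.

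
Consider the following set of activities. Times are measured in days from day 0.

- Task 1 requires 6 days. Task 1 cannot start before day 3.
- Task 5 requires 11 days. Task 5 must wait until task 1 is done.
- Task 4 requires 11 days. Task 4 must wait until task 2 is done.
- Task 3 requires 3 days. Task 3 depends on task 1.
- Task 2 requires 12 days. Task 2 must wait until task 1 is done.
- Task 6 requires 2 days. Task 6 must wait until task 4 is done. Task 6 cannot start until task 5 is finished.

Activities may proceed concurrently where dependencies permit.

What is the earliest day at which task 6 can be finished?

Task 1 cannot begin until its own release at day 3. It runs from day 3 to 3 + 6 = day 9.
Task 5 cannot begin until task 1 (finishes day 9). It runs from day 9 to 9 + 11 = day 20.
After task 1 (finishes day 9), task 2 can start at day 9 and finishes at day 21.
After task 2 (finishes day 21), task 4 can start at day 21 and finishes at day 32.
Task 6 has to wait for task 4 (finishes day 32); task 5 (finishes day 20). The latest of these is day 32, so task 6 runs day 32 to 32 + 2 = day 34.

34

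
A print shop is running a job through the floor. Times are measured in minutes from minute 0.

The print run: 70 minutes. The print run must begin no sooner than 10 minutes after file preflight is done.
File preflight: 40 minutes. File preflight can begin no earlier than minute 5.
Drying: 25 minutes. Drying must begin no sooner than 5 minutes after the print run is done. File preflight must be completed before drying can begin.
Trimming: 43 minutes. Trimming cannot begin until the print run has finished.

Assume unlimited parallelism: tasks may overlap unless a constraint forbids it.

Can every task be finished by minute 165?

No

After its own release at minute 5, file preflight can start at minute 5 and finishes at minute 45.
The print run cannot begin until file preflight (finishes minute 45, plus 10-minute gap → minute 55). It runs from minute 55 to 55 + 70 = minute 125.
After the print run (finishes minute 125), trimming can start at minute 125 and finishes at minute 168.
Drying needs all of the print run (finishes minute 125, plus 5-minute gap → minute 130); file preflight (finishes minute 45). That puts its earliest start at minute 130; it finishes at 130 + 25 = minute 155.
The earliest everything can be done is minute 168, which is after the deadline of 165, so it is not possible.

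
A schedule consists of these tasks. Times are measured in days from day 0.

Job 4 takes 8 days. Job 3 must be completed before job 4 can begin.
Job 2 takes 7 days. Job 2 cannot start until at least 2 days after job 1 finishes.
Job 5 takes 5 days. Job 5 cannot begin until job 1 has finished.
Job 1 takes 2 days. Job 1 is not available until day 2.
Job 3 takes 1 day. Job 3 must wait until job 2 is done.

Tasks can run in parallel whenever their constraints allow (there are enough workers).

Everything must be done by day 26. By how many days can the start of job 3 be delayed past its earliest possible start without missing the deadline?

After its own release at day 2, job 1 can start at day 2 and finishes at day 4.
Job 2 waits on job 1 (finishes day 4, plus 2-day gap → day 6), so it starts at day 6 and finishes at 6 + 7 = day 13.
Job 3 waits on job 2 (finishes day 13), so it starts at day 13 and finishes at 13 + 1 = day 14.

Working backward from the deadline:
To finish by day 26, job 4 (duration 8) must start no later than day 18.
Job 3 has to be done before job 4 (must start by day 18). That means finishing by day 18, i.e. starting by 18 − 1 = day 17.
So job 3 can start as early as day 13 and as late as day 17, giving 17 − 13 = 4 days of slack.

4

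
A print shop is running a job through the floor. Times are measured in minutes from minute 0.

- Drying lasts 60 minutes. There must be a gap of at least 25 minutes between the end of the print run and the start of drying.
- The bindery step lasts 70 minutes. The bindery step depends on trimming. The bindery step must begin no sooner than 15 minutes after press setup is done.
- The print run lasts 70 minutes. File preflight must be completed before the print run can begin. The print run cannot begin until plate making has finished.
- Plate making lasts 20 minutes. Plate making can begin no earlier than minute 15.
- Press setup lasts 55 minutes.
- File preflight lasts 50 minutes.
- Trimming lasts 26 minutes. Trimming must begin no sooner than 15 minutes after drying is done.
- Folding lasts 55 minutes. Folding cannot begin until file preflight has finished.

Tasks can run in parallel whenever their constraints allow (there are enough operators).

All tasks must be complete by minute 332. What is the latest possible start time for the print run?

The bindery step must finish by minute 332; it takes 70 minutes, so it must start by 332 − 70 = minute 262.
Trimming has to be done before the bindery step (must start by minute 262). That means finishing by minute 262, i.e. starting by 262 − 26 = minute 236.
Since trimming (must start by minute 236, minus 15-minute gap → minute 221) depends on it, drying must finish by minute 221. Backing off its 60-minute duration gives a latest start of minute 161.
The print run feeds into drying (must start by minute 161, minus 25-minute gap → minute 136); so the print run must finish by minute 136 and therefore start by minute 66.

66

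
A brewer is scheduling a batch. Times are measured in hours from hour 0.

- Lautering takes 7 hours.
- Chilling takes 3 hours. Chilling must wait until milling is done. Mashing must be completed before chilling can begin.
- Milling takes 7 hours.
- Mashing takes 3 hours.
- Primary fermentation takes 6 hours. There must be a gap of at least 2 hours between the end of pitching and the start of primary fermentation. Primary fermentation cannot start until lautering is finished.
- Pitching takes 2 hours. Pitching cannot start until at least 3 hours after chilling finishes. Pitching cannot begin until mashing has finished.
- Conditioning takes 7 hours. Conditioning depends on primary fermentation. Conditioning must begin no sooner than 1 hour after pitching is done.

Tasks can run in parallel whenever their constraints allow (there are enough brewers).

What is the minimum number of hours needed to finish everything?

Nothing blocks lautering, so it runs from hour 0 to hour 7.
Nothing blocks mashing, so it runs from hour 0 to hour 3.
Nothing blocks milling, so it runs from hour 0 to hour 7.
Chilling cannot start until milling (finishes hour 7); mashing (finishes hour 3). The controlling bound is hour 7, so chilling finishes at 7 + 3 = hour 10.
Pitching has to wait for chilling (finishes hour 10, plus 3-hour gap → hour 13); mashing (finishes hour 3). The latest of these is hour 13, so pitching runs hour 13 to 13 + 2 = hour 15.
Primary fermentation has to wait for pitching (finishes hour 15, plus 2-hour gap → hour 17); lautering (finishes hour 7). The latest of these is hour 17, so primary fermentation runs hour 17 to 17 + 6 = hour 23.
Conditioning cannot start until primary fermentation (finishes hour 23); pitching (finishes hour 15, plus 1-hour gap → hour 16). The controlling bound is hour 23, so conditioning finishes at 23 + 7 = hour 30.
All tasks are finished once the last one completes. Finish times: Milling at 7, Mashing at 3, Lautering at 7, Chilling at 10, Pitching at 15, Primary fermentation at 23, Conditioning at 30. The latest is hour 30.

30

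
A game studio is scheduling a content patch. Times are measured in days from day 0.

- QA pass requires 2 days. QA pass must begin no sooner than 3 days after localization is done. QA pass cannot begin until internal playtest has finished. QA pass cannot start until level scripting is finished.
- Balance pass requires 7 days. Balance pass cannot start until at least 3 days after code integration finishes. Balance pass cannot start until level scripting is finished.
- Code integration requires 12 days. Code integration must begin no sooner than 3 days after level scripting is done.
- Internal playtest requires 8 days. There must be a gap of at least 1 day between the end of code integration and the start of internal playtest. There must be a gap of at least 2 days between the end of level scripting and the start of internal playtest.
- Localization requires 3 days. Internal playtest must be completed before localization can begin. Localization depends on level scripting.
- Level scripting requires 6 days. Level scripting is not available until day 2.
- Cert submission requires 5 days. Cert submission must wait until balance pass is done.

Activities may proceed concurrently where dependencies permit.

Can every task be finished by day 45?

Level scripting waits on its own release at day 2, so it starts at day 2 and finishes at 2 + 6 = day 8.
Code integration cannot begin until level scripting (finishes day 8, plus 3-day gap → day 11). It runs from day 11 to 11 + 12 = day 23.
Balance pass has to wait for code integration (finishes day 23, plus 3-day gap → day 26); level scripting (finishes day 8). The latest of these is day 26, so balance pass runs day 26 to 26 + 7 = day 33.
Cert submission waits on balance pass (finishes day 33), so it starts at day 33 and finishes at 33 + 5 = day 38.
Internal playtest has to wait for code integration (finishes day 23, plus 1-day gap → day 24); level scripting (finishes day 8, plus 2-day gap → day 10). The latest of these is day 24, so internal playtest runs day 24 to 24 + 8 = day 32.
Localization cannot start until internal playtest (finishes day 32); level scripting (finishes day 8). The controlling bound is day 32, so localization finishes at 32 + 3 = day 35.
For QA pass: localization (finishes day 35, plus 3-day gap → day 38); internal playtest (finishes day 32); level scripting (finishes day 8). Taking the maximum gives a start of day 38, and it finishes at 38 + 2 = day 40.
Every task is finished by day 40, which is no later than the deadline of 45, so the schedule is feasible.

Yes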